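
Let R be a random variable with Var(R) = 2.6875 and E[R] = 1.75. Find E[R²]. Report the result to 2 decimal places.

5.75

E[R²] = Var(R) + (E[R])² = 2.6875 + (1.75)² = 5.75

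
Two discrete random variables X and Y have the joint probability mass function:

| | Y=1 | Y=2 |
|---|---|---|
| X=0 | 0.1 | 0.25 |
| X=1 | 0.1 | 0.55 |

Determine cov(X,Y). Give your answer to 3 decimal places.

E[X] = 0.65,  E[Y] = 1.8
E[XY] = 1.2
cov(X,Y) = E[XY] − E[X]E[Y] = 1.2 − (0.65)(1.8) = 0.03

0.030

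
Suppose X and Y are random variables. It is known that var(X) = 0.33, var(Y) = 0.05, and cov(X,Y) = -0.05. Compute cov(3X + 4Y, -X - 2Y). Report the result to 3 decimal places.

cov(3X + 4Y, -X - 2Y) = (3)(-1)var(X) + (4)(-2)var(Y) + [(3)(-2) + (4)(-1)]cov(X,Y)
= -3·0.33 + -8·0.05 + -10·-0.05 = -0.89

-0.890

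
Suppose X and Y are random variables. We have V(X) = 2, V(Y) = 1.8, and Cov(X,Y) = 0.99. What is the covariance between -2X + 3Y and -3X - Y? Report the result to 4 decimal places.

Cov(-2X + 3Y, -3X - Y) = (-2)(-3)V(X) + (3)(-1)V(Y) + [(-2)(-1) + (3)(-3)]Cov(X,Y)
= 6·2 + -3·1.8 + -7·0.99 = -0.33

-0.3300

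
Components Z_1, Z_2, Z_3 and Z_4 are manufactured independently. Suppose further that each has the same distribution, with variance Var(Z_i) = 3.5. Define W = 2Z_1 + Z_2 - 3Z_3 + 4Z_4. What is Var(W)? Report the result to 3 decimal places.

By independence, Var(W) = (2)²Var(Z_1) + (1)²Var(Z_2) + (-3)²Var(Z_3) + (4)²Var(Z_4)
= (2)²·3.5 + (1)²·3.5 + (-3)²·3.5 + (4)²·3.5 = 105

105.000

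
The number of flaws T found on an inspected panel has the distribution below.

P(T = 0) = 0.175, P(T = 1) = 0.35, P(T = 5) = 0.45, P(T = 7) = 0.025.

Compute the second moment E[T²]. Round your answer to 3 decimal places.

12.825

E[T²] = (0)²(0.175) + (1)²(0.35) + (5)²(0.45) + (7)²(0.025) = 12.825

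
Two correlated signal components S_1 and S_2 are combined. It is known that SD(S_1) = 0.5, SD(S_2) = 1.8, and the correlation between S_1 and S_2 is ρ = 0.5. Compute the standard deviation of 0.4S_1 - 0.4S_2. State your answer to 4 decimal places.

0.6437

V(S_1) = (0.5)² = 0.25;  V(S_2) = (1.8)² = 3.24
Cov(S_1,S_2) = ρ·SD(S_1)·SD(S_2) = 0.5·0.5·1.8 = 0.45
V(0.4S_1 - 0.4S_2) = (0.4)²·V(S_1) + (-0.4)²·V(S_2) + 2·(0.4)·(-0.4)·Cov(S_1,S_2)
= 0.16·0.25 + 0.16·3.24 + -0.32·0.45 = 0.4144
SD(0.4S_1 - 0.4S_2) = √0.4144 ≈ 0.6437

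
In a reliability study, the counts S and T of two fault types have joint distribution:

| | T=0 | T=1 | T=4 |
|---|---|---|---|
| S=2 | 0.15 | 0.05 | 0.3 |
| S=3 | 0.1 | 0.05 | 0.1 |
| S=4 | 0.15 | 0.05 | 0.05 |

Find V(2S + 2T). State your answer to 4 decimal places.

E[S] = 2.75,  E[T] = 1.95,  E[ST] = 4.85
V(S) = 8.25 − (2.75)² = 0.6875;  V(T) = 7.35 − (1.95)² = 3.5475
Cov(S,T) = 4.85 − (2.75)(1.95) = -0.5125
V(2S + 2T) = (2)²·0.6875 + (2)²·3.5475 + 2·(2)·(2)·-0.5125 = 12.84

12.8400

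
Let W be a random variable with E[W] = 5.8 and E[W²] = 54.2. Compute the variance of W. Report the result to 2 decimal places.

20.56

Var(W) = 54.2 − (5.8)² = 20.56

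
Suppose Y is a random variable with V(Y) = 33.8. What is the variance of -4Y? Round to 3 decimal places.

540.800

V(-4Y) = (-4)²·V(Y) = 16·33.8 = 540.8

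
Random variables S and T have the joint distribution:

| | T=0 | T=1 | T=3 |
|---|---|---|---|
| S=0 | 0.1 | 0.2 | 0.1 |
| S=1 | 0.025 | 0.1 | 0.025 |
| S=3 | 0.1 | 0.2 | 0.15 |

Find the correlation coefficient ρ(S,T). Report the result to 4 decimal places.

0.0892

E[S] = 1.5,  E[T] = 1.325
E[ST] = 2.125
cov(S,T) = E[ST] − E[S]E[T] = 2.125 − (1.5)(1.325) = 0.1375
V(S) = 1.95,  V(T) = 1.219375
ρ = 0.1375 / √(1.95·1.219375) ≈ 0.0892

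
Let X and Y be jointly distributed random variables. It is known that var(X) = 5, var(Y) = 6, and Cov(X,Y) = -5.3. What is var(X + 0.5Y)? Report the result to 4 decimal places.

var(X + 0.5Y) = (1)²·var(X) + (0.5)²·var(Y) + 2·(1)·(0.5)·Cov(X,Y)
= 1·5 + 0.25·6 + 1·-5.3 = 1.2

1.2000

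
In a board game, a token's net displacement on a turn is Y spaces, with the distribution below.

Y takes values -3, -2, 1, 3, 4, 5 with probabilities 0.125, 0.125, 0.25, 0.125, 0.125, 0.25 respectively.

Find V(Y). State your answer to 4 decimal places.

8.1875

E[Y] = (-3)(0.125) + (-2)(0.125) + (1)(0.25) + (3)(0.125) + (4)(0.125) + (5)(0.25) = 1.75
E[Y²] = (-3)²(0.125) + (-2)²(0.125) + (1)²(0.25) + (3)²(0.125) + (4)²(0.125) + (5)²(0.25) = 11.25
V(Y) = E[Y²] − (E[Y])² = 11.25 − (1.75)² = 8.1875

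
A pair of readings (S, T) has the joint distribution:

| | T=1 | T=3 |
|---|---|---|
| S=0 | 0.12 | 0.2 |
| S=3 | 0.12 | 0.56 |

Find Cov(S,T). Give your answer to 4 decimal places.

0.2592

E[S] = 2.04,  E[T] = 2.52
E[ST] = 5.4
Cov(S,T) = E[ST] − E[S]E[T] = 5.4 − (2.04)(2.52) = 0.2592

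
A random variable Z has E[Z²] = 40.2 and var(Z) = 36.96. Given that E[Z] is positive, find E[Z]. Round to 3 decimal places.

1.800

(E[Z])² = E[Z²] − var(Z) = 40.2 − 36.96 = 3.24
E[Z] = √3.24 = 1.8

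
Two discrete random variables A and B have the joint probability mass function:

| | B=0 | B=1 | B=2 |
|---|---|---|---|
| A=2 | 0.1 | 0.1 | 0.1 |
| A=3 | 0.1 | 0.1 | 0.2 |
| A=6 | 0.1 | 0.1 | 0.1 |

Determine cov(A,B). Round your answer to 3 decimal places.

E[A] = 3.6,  E[B] = 1.1
E[AB] = 3.9
cov(A,B) = E[AB] − E[A]E[B] = 3.9 − (3.6)(1.1) = -0.06

-0.060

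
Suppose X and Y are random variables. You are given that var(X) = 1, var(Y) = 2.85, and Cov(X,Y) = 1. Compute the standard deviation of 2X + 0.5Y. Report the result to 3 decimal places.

2.591

var(2X + 0.5Y) = (2)²·var(X) + (0.5)²·var(Y) + 2·(2)·(0.5)·Cov(X,Y)
= 4·1 + 0.25·2.85 + 2·1 = 6.7125
SD(2X + 0.5Y) = √6.7125 ≈ 2.591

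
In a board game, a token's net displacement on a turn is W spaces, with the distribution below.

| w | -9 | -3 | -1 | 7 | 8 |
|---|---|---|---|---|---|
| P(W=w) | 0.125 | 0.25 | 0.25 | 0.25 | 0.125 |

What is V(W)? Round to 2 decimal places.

E[W] = (-9)(0.125) + (-3)(0.25) + (-1)(0.25) + (7)(0.25) + (8)(0.125) = 0.625
E[W²] = (-9)²(0.125) + (-3)²(0.25) + (-1)²(0.25) + (7)²(0.25) + (8)²(0.125) = 32.875
V(W) = E[W²] − (E[W])² = 32.875 − (0.625)² = 32.484375

32.48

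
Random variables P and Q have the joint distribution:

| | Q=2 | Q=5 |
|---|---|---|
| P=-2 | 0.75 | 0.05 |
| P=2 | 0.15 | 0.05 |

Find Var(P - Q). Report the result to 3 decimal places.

2.650

E[P] = -1.2,  E[Q] = 2.3,  E[PQ] = -2.4
Var(P) = 4 − (-1.2)² = 2.56;  Var(Q) = 6.1 − (2.3)² = 0.81
cov(P,Q) = -2.4 − (-1.2)(2.3) = 0.36
Var(P - Q) = (1)²·2.56 + (-1)²·0.81 + 2·(1)·(-1)·0.36 = 2.65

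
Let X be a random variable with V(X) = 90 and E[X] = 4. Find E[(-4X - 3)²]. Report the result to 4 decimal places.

E[-4X - 3] = -4·4 − 3 = -19
V(-4X - 3) = (-4)²·90 = 1440
E[(-4X - 3)²] = V((-4X - 3)) + (E[(-4X - 3)])² = 1440 + (-19)² = 1801

1801.0000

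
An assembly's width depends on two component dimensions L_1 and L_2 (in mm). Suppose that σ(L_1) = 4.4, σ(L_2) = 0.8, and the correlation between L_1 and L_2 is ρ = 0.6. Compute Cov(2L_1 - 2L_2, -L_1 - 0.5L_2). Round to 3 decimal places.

-35.968

Var(L_1) = (4.4)² = 19.36;  Var(L_2) = (0.8)² = 0.64
Cov(L_1,L_2) = ρ·σ(L_1)·σ(L_2) = 0.6·4.4·0.8 = 2.112
Cov(2L_1 - 2L_2, -L_1 - 0.5L_2) = (2)(-1)Var(L_1) + (-2)(-0.5)Var(L_2) + [(2)(-0.5) + (-2)(-1)]Cov(L_1,L_2)
= -2·19.36 + 1·0.64 + 1·2.112 = -35.968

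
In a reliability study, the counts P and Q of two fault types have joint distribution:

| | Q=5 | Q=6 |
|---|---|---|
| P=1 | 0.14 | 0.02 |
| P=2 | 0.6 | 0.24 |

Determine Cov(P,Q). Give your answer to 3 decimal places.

0.022

E[P] = 1.84,  E[Q] = 5.26
E[PQ] = 9.7
Cov(P,Q) = E[PQ] − E[P]E[Q] = 9.7 − (1.84)(5.26) = 0.0216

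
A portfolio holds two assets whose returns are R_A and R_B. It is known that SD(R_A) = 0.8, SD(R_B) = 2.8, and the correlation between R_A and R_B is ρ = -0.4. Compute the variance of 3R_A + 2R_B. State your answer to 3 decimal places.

26.368

Var(R_A) = (0.8)² = 0.64;  Var(R_B) = (2.8)² = 7.84
Cov(R_A,R_B) = ρ·SD(R_A)·SD(R_B) = -0.4·0.8·2.8 = -0.896
Var(3R_A + 2R_B) = (3)²·Var(R_A) + (2)²·Var(R_B) + 2·(3)·(2)·Cov(R_A,R_B)
= 9·0.64 + 4·7.84 + 12·-0.896 = 26.368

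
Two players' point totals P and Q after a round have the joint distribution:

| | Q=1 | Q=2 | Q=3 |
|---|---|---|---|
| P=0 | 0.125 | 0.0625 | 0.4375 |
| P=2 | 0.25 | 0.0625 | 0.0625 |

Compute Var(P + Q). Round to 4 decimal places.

E[P] = 0.75,  E[Q] = 2.125,  E[PQ] = 1.125
Var(P) = 1.5 − (0.75)² = 0.9375;  Var(Q) = 5.375 − (2.125)² = 0.859375
cov(P,Q) = 1.125 − (0.75)(2.125) = -0.46875
Var(P + Q) = (1)²·0.9375 + (1)²·0.859375 + 2·(1)·(1)·-0.46875 = 0.859375

0.8594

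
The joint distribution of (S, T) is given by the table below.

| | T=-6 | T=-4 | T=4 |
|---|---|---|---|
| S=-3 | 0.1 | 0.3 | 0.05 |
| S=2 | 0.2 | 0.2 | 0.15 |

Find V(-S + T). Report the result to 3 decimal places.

E[S] = -0.25,  E[T] = -3,  E[ST] = 2
V(S) = 6.25 − (-0.25)² = 6.1875;  V(T) = 22 − (-3)² = 13
Cov(S,T) = 2 − (-0.25)(-3) = 1.25
V(-S + T) = (-1)²·6.1875 + (1)²·13 + 2·(-1)·(1)·1.25 = 16.6875

16.688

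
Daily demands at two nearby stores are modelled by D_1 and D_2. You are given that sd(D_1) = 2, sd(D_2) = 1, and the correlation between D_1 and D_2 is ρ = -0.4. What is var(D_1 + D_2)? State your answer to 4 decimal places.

3.4000

var(D_1) = (2)² = 4;  var(D_2) = (1)² = 1
Cov(D_1,D_2) = ρ·sd(D_1)·sd(D_2) = -0.4·2·1 = -0.8
var(D_1 + D_2) = (1)²·var(D_1) + (1)²·var(D_2) + 2·(1)·(1)·Cov(D_1,D_2)
= 1·4 + 1·1 + 2·-0.8 = 3.4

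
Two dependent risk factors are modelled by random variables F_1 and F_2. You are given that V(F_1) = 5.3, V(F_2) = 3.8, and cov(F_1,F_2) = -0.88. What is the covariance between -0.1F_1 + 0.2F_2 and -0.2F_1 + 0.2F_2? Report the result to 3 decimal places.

0.311

cov(-0.1F_1 + 0.2F_2, -0.2F_1 + 0.2F_2) = (-0.1)(-0.2)V(F_1) + (0.2)(0.2)V(F_2) + [(-0.1)(0.2) + (0.2)(-0.2)]cov(F_1,F_2)
= 0.02·5.3 + 0.04·3.8 + -0.06·-0.88 = 0.3108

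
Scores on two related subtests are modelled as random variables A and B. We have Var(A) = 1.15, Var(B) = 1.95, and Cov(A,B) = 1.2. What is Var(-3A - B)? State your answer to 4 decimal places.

Var(-3A - B) = (-3)²·Var(A) + (-1)²·Var(B) + 2·(-3)·(-1)·Cov(A,B)
= 9·1.15 + 1·1.95 + 6·1.2 = 19.5

19.5000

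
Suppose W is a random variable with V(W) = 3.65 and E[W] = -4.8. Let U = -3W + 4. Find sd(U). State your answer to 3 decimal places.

5.731

V(-3W + 4) = (-3)²·3.65 = 32.85
sd(U) = √32.85 ≈ 5.731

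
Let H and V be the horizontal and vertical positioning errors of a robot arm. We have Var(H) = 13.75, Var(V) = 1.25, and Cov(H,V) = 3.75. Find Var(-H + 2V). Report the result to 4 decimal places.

Var(-H + 2V) = (-1)²·Var(H) + (2)²·Var(V) + 2·(-1)·(2)·Cov(H,V)
= 1·13.75 + 4·1.25 + -4·3.75 = 3.75

3.7500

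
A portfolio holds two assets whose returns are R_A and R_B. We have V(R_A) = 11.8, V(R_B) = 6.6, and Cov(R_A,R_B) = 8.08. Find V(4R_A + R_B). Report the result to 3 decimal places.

260.040

V(4R_A + R_B) = (4)²·V(R_A) + (1)²·V(R_B) + 2·(4)·(1)·Cov(R_A,R_B)
= 16·11.8 + 1·6.6 + 8·8.08 = 260.04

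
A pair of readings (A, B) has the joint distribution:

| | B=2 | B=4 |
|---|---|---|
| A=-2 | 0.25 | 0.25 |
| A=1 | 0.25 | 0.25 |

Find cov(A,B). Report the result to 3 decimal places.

0.000

E[A] = -0.5,  E[B] = 3
E[AB] = -1.5
cov(A,B) = E[AB] − E[A]E[B] = -1.5 − (-0.5)(3) = 0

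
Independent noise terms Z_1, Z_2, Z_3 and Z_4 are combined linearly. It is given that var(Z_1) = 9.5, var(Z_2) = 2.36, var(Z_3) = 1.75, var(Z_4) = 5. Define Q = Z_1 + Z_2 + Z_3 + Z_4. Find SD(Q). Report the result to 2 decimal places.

By independence, var(Q) = (1)²var(Z_1) + (1)²var(Z_2) + (1)²var(Z_3) + (1)²var(Z_4)
= (1)²·9.5 + (1)²·2.36 + (1)²·1.75 + (1)²·5 = 18.61
SD(Q) = √18.61 ≈ 4.31

4.31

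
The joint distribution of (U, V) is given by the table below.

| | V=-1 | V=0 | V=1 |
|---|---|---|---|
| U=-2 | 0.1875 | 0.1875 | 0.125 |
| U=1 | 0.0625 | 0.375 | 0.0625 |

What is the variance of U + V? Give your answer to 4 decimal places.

E[U] = -0.5,  E[V] = -0.0625,  E[UV] = 0.125
var(U) = 2.5 − (-0.5)² = 2.25;  var(V) = 0.4375 − (-0.0625)² = 0.43359375
cov(U,V) = 0.125 − (-0.5)(-0.0625) = 0.09375
var(U + V) = (1)²·2.25 + (1)²·0.43359375 + 2·(1)·(1)·0.09375 = 2.87109375

2.8711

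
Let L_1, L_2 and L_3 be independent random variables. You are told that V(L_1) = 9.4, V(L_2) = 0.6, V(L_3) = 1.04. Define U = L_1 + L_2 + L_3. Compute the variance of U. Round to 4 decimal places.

11.0400

By independence, V(U) = (1)²V(L_1) + (1)²V(L_2) + (1)²V(L_3)
= (1)²·9.4 + (1)²·0.6 + (1)²·1.04 = 11.04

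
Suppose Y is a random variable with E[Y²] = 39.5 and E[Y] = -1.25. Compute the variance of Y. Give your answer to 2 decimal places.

37.94

V(Y) = 39.5 − (-1.25)² = 37.9375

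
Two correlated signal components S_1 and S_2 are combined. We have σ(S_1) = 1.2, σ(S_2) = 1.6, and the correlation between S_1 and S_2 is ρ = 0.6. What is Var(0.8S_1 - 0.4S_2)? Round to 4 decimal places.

Var(S_1) = (1.2)² = 1.44;  Var(S_2) = (1.6)² = 2.56
cov(S_1,S_2) = ρ·σ(S_1)·σ(S_2) = 0.6·1.2·1.6 = 1.152
Var(0.8S_1 - 0.4S_2) = (0.8)²·Var(S_1) + (-0.4)²·Var(S_2) + 2·(0.8)·(-0.4)·cov(S_1,S_2)
= 0.64·1.44 + 0.16·2.56 + -0.64·1.152 = 0.59392

0.5939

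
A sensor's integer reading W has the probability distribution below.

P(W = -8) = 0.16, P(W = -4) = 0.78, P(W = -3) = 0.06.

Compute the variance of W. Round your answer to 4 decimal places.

2.2836

E[W] = (-8)(0.16) + (-4)(0.78) + (-3)(0.06) = -4.58
E[W²] = (-8)²(0.16) + (-4)²(0.78) + (-3)²(0.06) = 23.26
Var(W) = E[W²] − (E[W])² = 23.26 − (-4.58)² = 2.2836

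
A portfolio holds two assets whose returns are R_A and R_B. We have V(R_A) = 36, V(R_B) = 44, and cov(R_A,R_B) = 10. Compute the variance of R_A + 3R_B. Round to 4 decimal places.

V(R_A + 3R_B) = (1)²·V(R_A) + (3)²·V(R_B) + 2·(1)·(3)·cov(R_A,R_B)
= 1·36 + 9·44 + 6·10 = 492

492.0000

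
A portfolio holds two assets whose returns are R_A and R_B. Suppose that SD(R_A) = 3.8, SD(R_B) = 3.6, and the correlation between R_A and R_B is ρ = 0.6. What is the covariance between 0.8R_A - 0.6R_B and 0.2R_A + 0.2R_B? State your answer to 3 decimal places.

var(R_A) = (3.8)² = 14.44;  var(R_B) = (3.6)² = 12.96
Cov(R_A,R_B) = ρ·SD(R_A)·SD(R_B) = 0.6·3.8·3.6 = 8.208
Cov(0.8R_A - 0.6R_B, 0.2R_A + 0.2R_B) = (0.8)(0.2)var(R_A) + (-0.6)(0.2)var(R_B) + [(0.8)(0.2) + (-0.6)(0.2)]Cov(R_A,R_B)
= 0.16·14.44 + -0.12·12.96 + 0.04·8.208 = 1.08352

1.084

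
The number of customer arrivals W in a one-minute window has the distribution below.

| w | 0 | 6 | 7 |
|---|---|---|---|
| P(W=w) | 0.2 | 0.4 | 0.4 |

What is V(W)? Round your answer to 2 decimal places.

E[W] = (0)(0.2) + (6)(0.4) + (7)(0.4) = 5.2
E[W²] = (0)²(0.2) + (6)²(0.4) + (7)²(0.4) = 34
V(W) = E[W²] − (E[W])² = 34 − (5.2)² = 6.96

6.96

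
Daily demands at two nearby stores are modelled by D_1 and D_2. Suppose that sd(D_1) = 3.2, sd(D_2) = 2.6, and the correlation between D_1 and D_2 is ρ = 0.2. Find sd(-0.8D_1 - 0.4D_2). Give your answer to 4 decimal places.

Var(D_1) = (3.2)² = 10.24;  Var(D_2) = (2.6)² = 6.76
Cov(D_1,D_2) = ρ·sd(D_1)·sd(D_2) = 0.2·3.2·2.6 = 1.664
Var(-0.8D_1 - 0.4D_2) = (-0.8)²·Var(D_1) + (-0.4)²·Var(D_2) + 2·(-0.8)·(-0.4)·Cov(D_1,D_2)
= 0.64·10.24 + 0.16·6.76 + 0.64·1.664 = 8.70016
sd(-0.8D_1 - 0.4D_2) = √8.70016 ≈ 2.9496

2.9496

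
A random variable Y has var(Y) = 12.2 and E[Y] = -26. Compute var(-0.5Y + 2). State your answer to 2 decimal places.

3.05

var(-0.5Y + 2) = (-0.5)²·var(Y) = 0.25·12.2 = 3.05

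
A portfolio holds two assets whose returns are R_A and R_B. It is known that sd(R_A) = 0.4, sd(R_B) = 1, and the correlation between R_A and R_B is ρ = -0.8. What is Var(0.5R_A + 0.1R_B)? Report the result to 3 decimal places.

Var(R_A) = (0.4)² = 0.16;  Var(R_B) = (1)² = 1
Cov(R_A,R_B) = ρ·sd(R_A)·sd(R_B) = -0.8·0.4·1 = -0.32
Var(0.5R_A + 0.1R_B) = (0.5)²·Var(R_A) + (0.1)²·Var(R_B) + 2·(0.5)·(0.1)·Cov(R_A,R_B)
= 0.25·0.16 + 0.01·1 + 0.1·-0.32 = 0.018

0.018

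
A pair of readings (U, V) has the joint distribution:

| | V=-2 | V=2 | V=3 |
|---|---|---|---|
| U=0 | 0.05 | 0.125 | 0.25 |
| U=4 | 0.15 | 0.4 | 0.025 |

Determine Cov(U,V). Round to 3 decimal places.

-1.093

E[U] = 2.3,  E[V] = 1.475
E[UV] = 2.3
Cov(U,V) = E[UV] − E[U]E[V] = 2.3 − (2.3)(1.475) = -1.0925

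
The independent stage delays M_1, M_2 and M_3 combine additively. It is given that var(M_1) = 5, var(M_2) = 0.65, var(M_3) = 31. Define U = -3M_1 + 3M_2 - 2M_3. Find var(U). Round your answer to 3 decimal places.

174.850

By independence, var(U) = (-3)²var(M_1) + (3)²var(M_2) + (-2)²var(M_3)
= (-3)²·5 + (3)²·0.65 + (-2)²·31 = 174.85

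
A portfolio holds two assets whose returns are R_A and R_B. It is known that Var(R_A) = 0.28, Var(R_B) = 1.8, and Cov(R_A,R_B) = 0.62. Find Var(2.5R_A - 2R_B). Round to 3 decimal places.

Var(2.5R_A - 2R_B) = (2.5)²·Var(R_A) + (-2)²·Var(R_B) + 2·(2.5)·(-2)·Cov(R_A,R_B)
= 6.25·0.28 + 4·1.8 + -10·0.62 = 2.75

2.750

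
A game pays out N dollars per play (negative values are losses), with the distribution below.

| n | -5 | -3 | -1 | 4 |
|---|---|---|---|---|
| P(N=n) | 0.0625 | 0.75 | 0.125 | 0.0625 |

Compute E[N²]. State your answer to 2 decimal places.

E[N²] = (-5)²(0.0625) + (-3)²(0.75) + (-1)²(0.125) + (4)²(0.0625) = 9.4375

9.44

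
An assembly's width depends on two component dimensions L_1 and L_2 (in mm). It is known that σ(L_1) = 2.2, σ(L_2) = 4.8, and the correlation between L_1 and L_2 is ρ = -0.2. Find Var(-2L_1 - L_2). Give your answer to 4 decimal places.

33.9520

Var(L_1) = (2.2)² = 4.84;  Var(L_2) = (4.8)² = 23.04
cov(L_1,L_2) = ρ·σ(L_1)·σ(L_2) = -0.2·2.2·4.8 = -2.112
Var(-2L_1 - L_2) = (-2)²·Var(L_1) + (-1)²·Var(L_2) + 2·(-2)·(-1)·cov(L_1,L_2)
= 4·4.84 + 1·23.04 + 4·-2.112 = 33.952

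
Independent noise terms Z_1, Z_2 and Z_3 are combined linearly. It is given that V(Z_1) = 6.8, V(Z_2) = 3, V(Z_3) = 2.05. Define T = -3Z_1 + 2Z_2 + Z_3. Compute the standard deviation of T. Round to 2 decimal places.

8.67

By independence, V(T) = (-3)²V(Z_1) + (2)²V(Z_2) + (1)²V(Z_3)
= (-3)²·6.8 + (2)²·3 + (1)²·2.05 = 75.25
σ(T) = √75.25 ≈ 8.67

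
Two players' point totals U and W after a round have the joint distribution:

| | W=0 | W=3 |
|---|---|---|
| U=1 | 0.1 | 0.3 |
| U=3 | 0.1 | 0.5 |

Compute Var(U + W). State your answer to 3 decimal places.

E[U] = 2.2,  E[W] = 2.4,  E[UW] = 5.4
Var(U) = 5.8 − (2.2)² = 0.96;  Var(W) = 7.2 − (2.4)² = 1.44
Cov(U,W) = 5.4 − (2.2)(2.4) = 0.12
Var(U + W) = (1)²·0.96 + (1)²·1.44 + 2·(1)·(1)·0.12 = 2.64

2.640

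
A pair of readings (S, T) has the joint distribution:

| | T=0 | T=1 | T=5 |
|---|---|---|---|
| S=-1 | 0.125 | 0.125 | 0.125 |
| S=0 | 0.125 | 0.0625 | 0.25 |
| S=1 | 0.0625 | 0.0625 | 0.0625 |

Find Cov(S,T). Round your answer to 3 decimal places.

E[S] = -0.1875,  E[T] = 2.4375
E[ST] = -0.375
Cov(S,T) = E[ST] − E[S]E[T] = -0.375 − (-0.1875)(2.4375) = 0.08203125

0.082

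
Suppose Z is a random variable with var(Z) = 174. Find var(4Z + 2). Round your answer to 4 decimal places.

2784.0000

var(4Z + 2) = (4)²·var(Z) = 16·174 = 2784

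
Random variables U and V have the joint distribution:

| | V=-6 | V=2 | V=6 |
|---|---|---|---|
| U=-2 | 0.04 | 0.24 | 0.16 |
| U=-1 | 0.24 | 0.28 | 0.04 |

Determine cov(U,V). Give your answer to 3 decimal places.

E[U] = -1.44,  E[V] = 0.56
E[UV] = -1.76
cov(U,V) = E[UV] − E[U]E[V] = -1.76 − (-1.44)(0.56) = -0.9536

-0.954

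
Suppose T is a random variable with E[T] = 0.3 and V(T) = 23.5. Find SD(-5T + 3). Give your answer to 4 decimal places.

V(-5T + 3) = (-5)²·23.5 = 587.5
SD(-5T + 3) = √587.5 ≈ 24.2384

24.2384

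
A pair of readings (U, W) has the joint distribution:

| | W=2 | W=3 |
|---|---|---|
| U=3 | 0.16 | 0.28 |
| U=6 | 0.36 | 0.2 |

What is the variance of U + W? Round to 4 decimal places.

E[U] = 4.68,  E[W] = 2.48,  E[UW] = 11.4
Var(U) = 24.12 − (4.68)² = 2.2176;  Var(W) = 6.4 − (2.48)² = 0.2496
Cov(U,W) = 11.4 − (4.68)(2.48) = -0.2064
Var(U + W) = (1)²·2.2176 + (1)²·0.2496 + 2·(1)·(1)·-0.2064 = 2.0544

2.0544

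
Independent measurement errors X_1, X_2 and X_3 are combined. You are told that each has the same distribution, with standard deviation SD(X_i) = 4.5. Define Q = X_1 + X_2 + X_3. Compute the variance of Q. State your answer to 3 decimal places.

60.750

var(X_i) = (4.5)² = 20.25
By independence, var(Q) = (1)²var(X_1) + (1)²var(X_2) + (1)²var(X_3)
= (1)²·20.25 + (1)²·20.25 + (1)²·20.25 = 60.75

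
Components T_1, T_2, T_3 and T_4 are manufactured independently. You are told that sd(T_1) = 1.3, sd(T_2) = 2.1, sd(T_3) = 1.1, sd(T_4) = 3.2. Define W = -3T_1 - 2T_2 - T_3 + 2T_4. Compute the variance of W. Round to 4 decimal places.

75.0200

V(T_1) = 1.69, V(T_2) = 4.41, V(T_3) = 1.21, V(T_4) = 10.24
By independence, V(W) = (-3)²V(T_1) + (-2)²V(T_2) + (-1)²V(T_3) + (2)²V(T_4)
= (-3)²·1.69 + (-2)²·4.41 + (-1)²·1.21 + (2)²·10.24 = 75.02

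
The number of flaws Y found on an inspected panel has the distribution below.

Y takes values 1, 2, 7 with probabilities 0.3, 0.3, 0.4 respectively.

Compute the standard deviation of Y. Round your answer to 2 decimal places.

2.72

E[Y] = (1)(0.3) + (2)(0.3) + (7)(0.4) = 3.7
E[Y²] = (1)²(0.3) + (2)²(0.3) + (7)²(0.4) = 21.1
var(Y) = E[Y²] − (E[Y])² = 21.1 − (3.7)² = 7.41
sd(Y) = √7.41 ≈ 2.72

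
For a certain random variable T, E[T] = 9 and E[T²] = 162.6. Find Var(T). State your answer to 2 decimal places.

81.60

Var(T) = 162.6 − (9)² = 81.6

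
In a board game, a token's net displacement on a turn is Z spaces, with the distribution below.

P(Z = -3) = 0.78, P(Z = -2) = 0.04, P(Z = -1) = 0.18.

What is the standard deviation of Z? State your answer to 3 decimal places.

E[Z] = (-3)(0.78) + (-2)(0.04) + (-1)(0.18) = -2.6
E[Z²] = (-3)²(0.78) + (-2)²(0.04) + (-1)²(0.18) = 7.36
var(Z) = E[Z²] − (E[Z])² = 7.36 − (-2.6)² = 0.6
SD(Z) = √0.6 ≈ 0.775

0.775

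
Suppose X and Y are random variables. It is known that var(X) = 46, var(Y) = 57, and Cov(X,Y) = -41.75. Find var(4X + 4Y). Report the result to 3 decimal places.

var(4X + 4Y) = (4)²·var(X) + (4)²·var(Y) + 2·(4)·(4)·Cov(X,Y)
= 16·46 + 16·57 + 32·-41.75 = 312

312.000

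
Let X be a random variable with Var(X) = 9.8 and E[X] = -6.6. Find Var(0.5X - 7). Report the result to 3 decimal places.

2.450

Var(0.5X - 7) = (0.5)²·Var(X) = 0.25·9.8 = 2.45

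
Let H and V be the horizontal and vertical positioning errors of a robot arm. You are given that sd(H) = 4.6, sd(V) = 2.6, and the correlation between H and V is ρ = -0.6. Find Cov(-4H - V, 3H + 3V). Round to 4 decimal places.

-166.5600

Var(H) = (4.6)² = 21.16;  Var(V) = (2.6)² = 6.76
Cov(H,V) = ρ·sd(H)·sd(V) = -0.6·4.6·2.6 = -7.176
Cov(-4H - V, 3H + 3V) = (-4)(3)Var(H) + (-1)(3)Var(V) + [(-4)(3) + (-1)(3)]Cov(H,V)
= -12·21.16 + -3·6.76 + -15·-7.176 = -166.56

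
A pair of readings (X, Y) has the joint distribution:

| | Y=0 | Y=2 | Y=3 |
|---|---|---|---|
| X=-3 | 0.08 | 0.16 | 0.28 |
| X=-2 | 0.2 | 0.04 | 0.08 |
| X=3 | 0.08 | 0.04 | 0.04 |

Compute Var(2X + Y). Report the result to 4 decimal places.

E[X] = -1.72,  E[Y] = 1.68,  E[XY] = -3.52
Var(X) = 7.4 − (-1.72)² = 4.4416;  Var(Y) = 4.56 − (1.68)² = 1.7376
Cov(X,Y) = -3.52 − (-1.72)(1.68) = -0.6304
Var(2X + Y) = (2)²·4.4416 + (1)²·1.7376 + 2·(2)·(1)·-0.6304 = 16.9824

16.9824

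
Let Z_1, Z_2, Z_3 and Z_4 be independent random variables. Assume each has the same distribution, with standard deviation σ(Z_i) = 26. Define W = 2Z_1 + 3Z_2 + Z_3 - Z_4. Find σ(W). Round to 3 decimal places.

100.698

Var(Z_i) = (26)² = 676
By independence, Var(W) = (2)²Var(Z_1) + (3)²Var(Z_2) + (1)²Var(Z_3) + (-1)²Var(Z_4)
= (2)²·676 + (3)²·676 + (1)²·676 + (-1)²·676 = 10140
σ(W) = √10140 ≈ 100.698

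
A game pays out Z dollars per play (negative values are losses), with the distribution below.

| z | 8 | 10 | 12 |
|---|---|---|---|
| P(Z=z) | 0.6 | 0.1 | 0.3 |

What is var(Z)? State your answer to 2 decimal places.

3.24

E[Z] = (8)(0.6) + (10)(0.1) + (12)(0.3) = 9.4
E[Z²] = (8)²(0.6) + (10)²(0.1) + (12)²(0.3) = 91.6
var(Z) = E[Z²] − (E[Z])² = 91.6 − (9.4)² = 3.24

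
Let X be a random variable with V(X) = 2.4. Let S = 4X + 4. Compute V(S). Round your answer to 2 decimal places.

V(4X + 4) = (4)²·V(X) = 16·2.4 = 38.4

38.40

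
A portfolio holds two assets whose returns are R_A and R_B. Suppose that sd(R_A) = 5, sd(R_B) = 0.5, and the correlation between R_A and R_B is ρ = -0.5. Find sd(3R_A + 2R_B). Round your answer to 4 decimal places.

14.5258

V(R_A) = (5)² = 25;  V(R_B) = (0.5)² = 0.25
Cov(R_A,R_B) = ρ·sd(R_A)·sd(R_B) = -0.5·5·0.5 = -1.25
V(3R_A + 2R_B) = (3)²·V(R_A) + (2)²·V(R_B) + 2·(3)·(2)·Cov(R_A,R_B)
= 9·25 + 4·0.25 + 12·-1.25 = 211
sd(3R_A + 2R_B) = √211 ≈ 14.5258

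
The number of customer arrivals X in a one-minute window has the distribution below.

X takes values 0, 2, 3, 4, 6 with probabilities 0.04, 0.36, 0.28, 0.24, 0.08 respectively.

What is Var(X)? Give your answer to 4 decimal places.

E[X] = (0)(0.04) + (2)(0.36) + (3)(0.28) + (4)(0.24) + (6)(0.08) = 3
E[X²] = (0)²(0.04) + (2)²(0.36) + (3)²(0.28) + (4)²(0.24) + (6)²(0.08) = 10.68
Var(X) = E[X²] − (E[X])² = 10.68 − (3)² = 1.68

1.6800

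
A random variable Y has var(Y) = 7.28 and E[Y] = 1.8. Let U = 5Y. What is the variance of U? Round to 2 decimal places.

182.00

var(5Y) = (5)²·var(Y) = 25·7.28 = 182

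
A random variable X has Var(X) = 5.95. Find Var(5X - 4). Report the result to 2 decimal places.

Var(5X - 4) = (5)²·Var(X) = 25·5.95 = 148.75

148.75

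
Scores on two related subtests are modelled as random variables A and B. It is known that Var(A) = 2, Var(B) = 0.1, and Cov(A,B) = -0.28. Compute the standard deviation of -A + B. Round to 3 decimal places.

Var(-A + B) = (-1)²·Var(A) + (1)²·Var(B) + 2·(-1)·(1)·Cov(A,B)
= 1·2 + 1·0.1 + -2·-0.28 = 2.66
SD(-A + B) = √2.66 ≈ 1.631

1.631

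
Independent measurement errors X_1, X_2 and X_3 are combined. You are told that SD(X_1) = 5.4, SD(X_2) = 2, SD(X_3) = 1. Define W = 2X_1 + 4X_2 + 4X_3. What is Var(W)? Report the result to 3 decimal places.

196.640

Var(X_1) = 29.16, Var(X_2) = 4, Var(X_3) = 1
By independence, Var(W) = (2)²Var(X_1) + (4)²Var(X_2) + (4)²Var(X_3)
= (2)²·29.16 + (4)²·4 + (4)²·1 = 196.64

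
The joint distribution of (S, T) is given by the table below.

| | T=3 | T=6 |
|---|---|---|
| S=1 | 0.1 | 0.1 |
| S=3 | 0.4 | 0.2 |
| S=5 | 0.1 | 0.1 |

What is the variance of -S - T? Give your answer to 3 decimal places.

3.760

E[S] = 3,  E[T] = 4.2,  E[ST] = 12.6
Var(S) = 10.6 − (3)² = 1.6;  Var(T) = 19.8 − (4.2)² = 2.16
Cov(S,T) = 12.6 − (3)(4.2) = 0
Var(-S - T) = (-1)²·1.6 + (-1)²·2.16 + 2·(-1)·(-1)·0 = 3.76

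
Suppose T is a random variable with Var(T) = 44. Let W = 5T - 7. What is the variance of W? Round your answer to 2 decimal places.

Var(5T - 7) = (5)²·Var(T) = 25·44 = 1100

1100.00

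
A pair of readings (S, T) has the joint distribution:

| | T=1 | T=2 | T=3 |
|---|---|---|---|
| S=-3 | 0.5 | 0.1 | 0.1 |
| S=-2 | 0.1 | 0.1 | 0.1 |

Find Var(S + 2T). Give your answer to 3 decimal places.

3.250

E[S] = -2.7,  E[T] = 1.6,  E[ST] = -4.2
Var(S) = 7.5 − (-2.7)² = 0.21;  Var(T) = 3.2 − (1.6)² = 0.64
Cov(S,T) = -4.2 − (-2.7)(1.6) = 0.12
Var(S + 2T) = (1)²·0.21 + (2)²·0.64 + 2·(1)·(2)·0.12 = 3.25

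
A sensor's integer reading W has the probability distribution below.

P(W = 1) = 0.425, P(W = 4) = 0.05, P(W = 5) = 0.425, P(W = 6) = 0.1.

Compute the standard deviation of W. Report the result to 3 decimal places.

2.056

E[W] = (1)(0.425) + (4)(0.05) + (5)(0.425) + (6)(0.1) = 3.35
E[W²] = (1)²(0.425) + (4)²(0.05) + (5)²(0.425) + (6)²(0.1) = 15.45
V(W) = E[W²] − (E[W])² = 15.45 − (3.35)² = 4.2275
SD(W) = √4.2275 ≈ 2.056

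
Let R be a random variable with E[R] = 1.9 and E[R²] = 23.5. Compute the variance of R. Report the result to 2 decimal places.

Var(R) = 23.5 − (1.9)² = 19.89

19.89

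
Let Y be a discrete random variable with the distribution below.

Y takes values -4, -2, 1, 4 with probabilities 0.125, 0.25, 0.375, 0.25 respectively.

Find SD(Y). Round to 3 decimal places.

E[Y] = (-4)(0.125) + (-2)(0.25) + (1)(0.375) + (4)(0.25) = 0.375
E[Y²] = (-4)²(0.125) + (-2)²(0.25) + (1)²(0.375) + (4)²(0.25) = 7.375
var(Y) = E[Y²] − (E[Y])² = 7.375 − (0.375)² = 7.234375
SD(Y) = √7.234375 ≈ 2.690

2.690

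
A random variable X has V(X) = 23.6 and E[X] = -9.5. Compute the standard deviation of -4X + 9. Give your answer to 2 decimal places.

19.43

V(-4X + 9) = (-4)²·23.6 = 377.6
sd(-4X + 9) = √377.6 ≈ 19.43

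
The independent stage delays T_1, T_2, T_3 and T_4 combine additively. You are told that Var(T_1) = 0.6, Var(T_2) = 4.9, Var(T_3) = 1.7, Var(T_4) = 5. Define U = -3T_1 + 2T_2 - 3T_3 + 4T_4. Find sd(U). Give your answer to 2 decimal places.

By independence, Var(U) = (-3)²Var(T_1) + (2)²Var(T_2) + (-3)²Var(T_3) + (4)²Var(T_4)
= (-3)²·0.6 + (2)²·4.9 + (-3)²·1.7 + (4)²·5 = 120.3
sd(U) = √120.3 ≈ 10.97

10.97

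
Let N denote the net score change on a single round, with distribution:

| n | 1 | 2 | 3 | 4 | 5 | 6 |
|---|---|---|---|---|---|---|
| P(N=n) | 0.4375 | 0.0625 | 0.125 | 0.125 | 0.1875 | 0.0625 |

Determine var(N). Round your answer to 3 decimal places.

3.188

E[N] = (1)(0.4375) + (2)(0.0625) + (3)(0.125) + (4)(0.125) + (5)(0.1875) + (6)(0.0625) = 2.75
E[N²] = (1)²(0.4375) + (2)²(0.0625) + (3)²(0.125) + (4)²(0.125) + (5)²(0.1875) + (6)²(0.0625) = 10.75
var(N) = E[N²] − (E[N])² = 10.75 − (2.75)² = 3.1875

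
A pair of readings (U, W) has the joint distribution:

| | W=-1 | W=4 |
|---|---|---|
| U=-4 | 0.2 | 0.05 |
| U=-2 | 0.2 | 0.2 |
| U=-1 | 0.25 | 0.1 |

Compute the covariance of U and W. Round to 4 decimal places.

E[U] = -2.15,  E[W] = 0.75
E[UW] = -1.35
Cov(U,W) = E[UW] − E[U]E[W] = -1.35 − (-2.15)(0.75) = 0.2625

0.2625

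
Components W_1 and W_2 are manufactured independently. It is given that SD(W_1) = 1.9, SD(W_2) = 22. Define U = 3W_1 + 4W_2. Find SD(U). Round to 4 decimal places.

88.1844

Var(W_1) = 3.61, Var(W_2) = 484
By independence, Var(U) = (3)²Var(W_1) + (4)²Var(W_2)
= (3)²·3.61 + (4)²·484 = 7776.49
SD(U) = √7776.49 ≈ 88.1844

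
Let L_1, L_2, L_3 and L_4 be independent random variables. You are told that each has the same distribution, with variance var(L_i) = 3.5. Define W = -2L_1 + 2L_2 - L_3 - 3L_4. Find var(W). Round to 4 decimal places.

63.0000

By independence, var(W) = (-2)²var(L_1) + (2)²var(L_2) + (-1)²var(L_3) + (-3)²var(L_4)
= (-2)²·3.5 + (2)²·3.5 + (-1)²·3.5 + (-3)²·3.5 = 63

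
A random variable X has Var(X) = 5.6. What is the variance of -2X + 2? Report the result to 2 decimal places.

22.40

Var(-2X + 2) = (-2)²·Var(X) = 4·5.6 = 22.4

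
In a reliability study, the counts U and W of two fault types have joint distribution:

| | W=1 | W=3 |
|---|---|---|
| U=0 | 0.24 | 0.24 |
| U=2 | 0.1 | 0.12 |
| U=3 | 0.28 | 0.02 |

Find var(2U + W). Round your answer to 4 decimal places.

6.4064

E[U] = 1.34,  E[W] = 1.76,  E[UW] = 1.94
var(U) = 3.58 − (1.34)² = 1.7844;  var(W) = 4.04 − (1.76)² = 0.9424
cov(U,W) = 1.94 − (1.34)(1.76) = -0.4184
var(2U + W) = (2)²·1.7844 + (1)²·0.9424 + 2·(2)·(1)·-0.4184 = 6.4064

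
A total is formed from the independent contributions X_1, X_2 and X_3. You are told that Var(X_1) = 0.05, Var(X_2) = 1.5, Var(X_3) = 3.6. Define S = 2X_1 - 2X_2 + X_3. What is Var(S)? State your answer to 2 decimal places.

9.80

By independence, Var(S) = (2)²Var(X_1) + (-2)²Var(X_2) + (1)²Var(X_3)
= (2)²·0.05 + (-2)²·1.5 + (1)²·3.6 = 9.8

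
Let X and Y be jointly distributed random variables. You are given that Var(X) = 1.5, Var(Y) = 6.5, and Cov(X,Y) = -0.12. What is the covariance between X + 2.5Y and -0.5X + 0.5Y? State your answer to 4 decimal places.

7.4650

Cov(X + 2.5Y, -0.5X + 0.5Y) = (1)(-0.5)Var(X) + (2.5)(0.5)Var(Y) + [(1)(0.5) + (2.5)(-0.5)]Cov(X,Y)
= -0.5·1.5 + 1.25·6.5 + -0.75·-0.12 = 7.465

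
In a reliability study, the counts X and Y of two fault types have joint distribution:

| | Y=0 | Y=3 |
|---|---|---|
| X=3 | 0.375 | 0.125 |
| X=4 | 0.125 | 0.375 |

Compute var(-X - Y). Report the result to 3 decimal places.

3.250

E[X] = 3.5,  E[Y] = 1.5,  E[XY] = 5.625
var(X) = 12.5 − (3.5)² = 0.25;  var(Y) = 4.5 − (1.5)² = 2.25
Cov(X,Y) = 5.625 − (3.5)(1.5) = 0.375
var(-X - Y) = (-1)²·0.25 + (-1)²·2.25 + 2·(-1)·(-1)·0.375 = 3.25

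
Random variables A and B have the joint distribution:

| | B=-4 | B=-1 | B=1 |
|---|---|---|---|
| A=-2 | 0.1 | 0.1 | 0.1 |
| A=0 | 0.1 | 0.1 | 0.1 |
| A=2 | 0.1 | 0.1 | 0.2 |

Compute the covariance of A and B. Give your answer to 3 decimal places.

0.420

E[A] = 0.2,  E[B] = -1.1
E[AB] = 0.2
Cov(A,B) = E[AB] − E[A]E[B] = 0.2 − (0.2)(-1.1) = 0.42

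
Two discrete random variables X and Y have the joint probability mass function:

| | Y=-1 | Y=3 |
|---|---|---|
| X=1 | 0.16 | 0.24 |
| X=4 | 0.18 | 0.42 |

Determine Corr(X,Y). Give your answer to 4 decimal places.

E[X] = 2.8,  E[Y] = 1.64
E[XY] = 4.88
Cov(X,Y) = E[XY] − E[X]E[Y] = 4.88 − (2.8)(1.64) = 0.288
var(X) = 2.16,  var(Y) = 3.5904
ρ = 0.288 / √(2.16·3.5904) ≈ 0.1034

0.1034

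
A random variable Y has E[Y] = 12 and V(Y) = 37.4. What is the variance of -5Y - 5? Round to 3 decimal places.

V(-5Y - 5) = (-5)²·V(Y) = 25·37.4 = 935

935.000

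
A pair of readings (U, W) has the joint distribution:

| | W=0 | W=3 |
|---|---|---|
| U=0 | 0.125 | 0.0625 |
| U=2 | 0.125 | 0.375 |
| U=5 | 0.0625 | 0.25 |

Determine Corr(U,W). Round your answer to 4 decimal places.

E[U] = 2.5625,  E[W] = 2.0625
E[UW] = 6
cov(U,W) = E[UW] − E[U]E[W] = 6 − (2.5625)(2.0625) = 0.71484375
V(U) = 3.24609375,  V(W) = 1.93359375
ρ = 0.71484375 / √(3.24609375·1.93359375) ≈ 0.2853

0.2853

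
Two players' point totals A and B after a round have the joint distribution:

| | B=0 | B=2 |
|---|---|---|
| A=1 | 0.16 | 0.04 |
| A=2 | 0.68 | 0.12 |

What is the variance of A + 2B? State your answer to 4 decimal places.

2.2464

E[A] = 1.8,  E[B] = 0.32,  E[AB] = 0.56
var(A) = 3.4 − (1.8)² = 0.16;  var(B) = 0.64 − (0.32)² = 0.5376
Cov(A,B) = 0.56 − (1.8)(0.32) = -0.016
var(A + 2B) = (1)²·0.16 + (2)²·0.5376 + 2·(1)·(2)·-0.016 = 2.2464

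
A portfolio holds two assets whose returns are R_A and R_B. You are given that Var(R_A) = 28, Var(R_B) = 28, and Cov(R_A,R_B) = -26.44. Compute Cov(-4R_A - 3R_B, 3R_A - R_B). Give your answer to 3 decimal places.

Cov(-4R_A - 3R_B, 3R_A - R_B) = (-4)(3)Var(R_A) + (-3)(-1)Var(R_B) + [(-4)(-1) + (-3)(3)]Cov(R_A,R_B)
= -12·28 + 3·28 + -5·-26.44 = -119.8

-119.800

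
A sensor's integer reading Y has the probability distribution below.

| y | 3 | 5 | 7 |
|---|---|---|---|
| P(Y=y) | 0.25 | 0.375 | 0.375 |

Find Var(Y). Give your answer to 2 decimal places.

2.44

E[Y] = (3)(0.25) + (5)(0.375) + (7)(0.375) = 5.25
E[Y²] = (3)²(0.25) + (5)²(0.375) + (7)²(0.375) = 30
Var(Y) = E[Y²] − (E[Y])² = 30 − (5.25)² = 2.4375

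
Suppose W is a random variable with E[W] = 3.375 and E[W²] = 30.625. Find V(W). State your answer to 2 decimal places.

V(W) = 30.625 − (3.375)² = 19.234375

19.23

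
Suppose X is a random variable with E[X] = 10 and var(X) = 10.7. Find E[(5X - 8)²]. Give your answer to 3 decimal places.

2031.500

E[5X - 8] = 5·10 − 8 = 42
var(5X - 8) = (5)²·10.7 = 267.5
E[(5X - 8)²] = var((5X - 8)) + (E[(5X - 8)])² = 267.5 + (42)² = 2031.5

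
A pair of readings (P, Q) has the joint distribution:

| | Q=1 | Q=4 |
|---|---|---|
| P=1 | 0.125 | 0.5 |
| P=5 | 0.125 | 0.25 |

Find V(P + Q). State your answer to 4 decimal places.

4.6875

E[P] = 2.5,  E[Q] = 3.25,  E[PQ] = 7.75
V(P) = 10 − (2.5)² = 3.75;  V(Q) = 12.25 − (3.25)² = 1.6875
cov(P,Q) = 7.75 − (2.5)(3.25) = -0.375
V(P + Q) = (1)²·3.75 + (1)²·1.6875 + 2·(1)·(1)·-0.375 = 4.6875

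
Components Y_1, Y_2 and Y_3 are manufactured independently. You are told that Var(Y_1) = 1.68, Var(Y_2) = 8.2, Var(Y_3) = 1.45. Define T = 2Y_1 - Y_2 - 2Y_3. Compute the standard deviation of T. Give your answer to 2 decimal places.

4.55

By independence, Var(T) = (2)²Var(Y_1) + (-1)²Var(Y_2) + (-2)²Var(Y_3)
= (2)²·1.68 + (-1)²·8.2 + (-2)²·1.45 = 20.72
SD(T) = √20.72 ≈ 4.55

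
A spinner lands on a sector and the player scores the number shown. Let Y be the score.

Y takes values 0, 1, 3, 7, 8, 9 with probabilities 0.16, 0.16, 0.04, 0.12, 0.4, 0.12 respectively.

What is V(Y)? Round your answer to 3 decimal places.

E[Y] = (0)(0.16) + (1)(0.16) + (3)(0.04) + (7)(0.12) + (8)(0.4) + (9)(0.12) = 5.4
E[Y²] = (0)²(0.16) + (1)²(0.16) + (3)²(0.04) + (7)²(0.12) + (8)²(0.4) + (9)²(0.12) = 41.72
V(Y) = E[Y²] − (E[Y])² = 41.72 − (5.4)² = 12.56

12.560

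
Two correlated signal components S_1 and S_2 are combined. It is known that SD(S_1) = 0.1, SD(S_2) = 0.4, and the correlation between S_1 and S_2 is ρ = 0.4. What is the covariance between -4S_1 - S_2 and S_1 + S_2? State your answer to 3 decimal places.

-0.280

Var(S_1) = (0.1)² = 0.01;  Var(S_2) = (0.4)² = 0.16
cov(S_1,S_2) = ρ·SD(S_1)·SD(S_2) = 0.4·0.1·0.4 = 0.016
cov(-4S_1 - S_2, S_1 + S_2) = (-4)(1)Var(S_1) + (-1)(1)Var(S_2) + [(-4)(1) + (-1)(1)]cov(S_1,S_2)
= -4·0.01 + -1·0.16 + -5·0.016 = -0.28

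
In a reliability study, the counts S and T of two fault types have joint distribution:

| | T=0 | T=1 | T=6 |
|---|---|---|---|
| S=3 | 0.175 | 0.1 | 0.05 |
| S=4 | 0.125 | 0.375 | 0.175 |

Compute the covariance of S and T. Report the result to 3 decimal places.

E[S] = 3.675,  E[T] = 1.825
E[ST] = 6.9
Cov(S,T) = E[ST] − E[S]E[T] = 6.9 − (3.675)(1.825) = 0.193125

0.193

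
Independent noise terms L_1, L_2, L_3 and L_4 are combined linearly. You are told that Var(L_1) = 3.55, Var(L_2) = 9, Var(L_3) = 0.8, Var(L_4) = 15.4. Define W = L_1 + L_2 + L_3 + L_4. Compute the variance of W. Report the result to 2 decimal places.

28.75

By independence, Var(W) = (1)²Var(L_1) + (1)²Var(L_2) + (1)²Var(L_3) + (1)²Var(L_4)
= (1)²·3.55 + (1)²·9 + (1)²·0.8 + (1)²·15.4 = 28.75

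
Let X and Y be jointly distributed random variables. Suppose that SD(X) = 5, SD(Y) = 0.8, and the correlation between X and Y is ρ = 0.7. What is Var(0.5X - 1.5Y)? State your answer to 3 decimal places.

3.490

Var(X) = (5)² = 25;  Var(Y) = (0.8)² = 0.64
cov(X,Y) = ρ·SD(X)·SD(Y) = 0.7·5·0.8 = 2.8
Var(0.5X - 1.5Y) = (0.5)²·Var(X) + (-1.5)²·Var(Y) + 2·(0.5)·(-1.5)·cov(X,Y)
= 0.25·25 + 2.25·0.64 + -1.5·2.8 = 3.49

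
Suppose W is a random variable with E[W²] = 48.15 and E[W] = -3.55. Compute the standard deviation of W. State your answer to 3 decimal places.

5.962

V(W) = 48.15 − (-3.55)² = 35.5475
SD(W) = √35.5475 ≈ 5.962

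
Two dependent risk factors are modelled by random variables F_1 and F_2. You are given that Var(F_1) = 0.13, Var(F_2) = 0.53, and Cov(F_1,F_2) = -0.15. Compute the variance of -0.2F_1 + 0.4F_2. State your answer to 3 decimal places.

0.114

Var(-0.2F_1 + 0.4F_2) = (-0.2)²·Var(F_1) + (0.4)²·Var(F_2) + 2·(-0.2)·(0.4)·Cov(F_1,F_2)
= 0.04·0.13 + 0.16·0.53 + -0.16·-0.15 = 0.114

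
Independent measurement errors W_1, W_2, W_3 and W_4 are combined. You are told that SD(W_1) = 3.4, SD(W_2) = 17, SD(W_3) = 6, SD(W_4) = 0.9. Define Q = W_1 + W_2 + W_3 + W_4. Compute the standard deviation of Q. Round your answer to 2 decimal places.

Var(W_1) = 11.56, Var(W_2) = 289, Var(W_3) = 36, Var(W_4) = 0.81
By independence, Var(Q) = (1)²Var(W_1) + (1)²Var(W_2) + (1)²Var(W_3) + (1)²Var(W_4)
= (1)²·11.56 + (1)²·289 + (1)²·36 + (1)²·0.81 = 337.37
SD(Q) = √337.37 ≈ 18.37

18.37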